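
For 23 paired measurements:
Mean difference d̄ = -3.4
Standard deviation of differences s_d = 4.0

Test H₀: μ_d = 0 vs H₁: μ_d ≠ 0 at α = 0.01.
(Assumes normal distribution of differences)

df = n - 1 = 22
SE = s_d/√n = 4.0/√23 = 0.8341
t = d̄/SE = -3.4/0.8341 = -4.0762
Critical value: t_{0.005,22} = ±2.819
p-value ≈ 0.0005
Decision: reject H₀

Answer: t = -4.0762, reject H₀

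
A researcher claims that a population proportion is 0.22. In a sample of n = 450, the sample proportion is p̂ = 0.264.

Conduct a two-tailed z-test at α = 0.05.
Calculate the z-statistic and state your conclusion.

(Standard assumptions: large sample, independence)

Answer: z = 2.2532, reject H₀

Derivation:
H₀: p = 0.22, H₁: p ≠ 0.22
Standard error: SE = √(p₀(1-p₀)/n) = √(0.22×0.78/450) = 0.019528
z-statistic: z = (p̂ - p₀)/SE = (0.264 - 0.22)/0.019528 = 2.2532
Critical value: z_0.025 = ±1.960
p-value = 0.0242
Decision: reject H₀ at α = 0.05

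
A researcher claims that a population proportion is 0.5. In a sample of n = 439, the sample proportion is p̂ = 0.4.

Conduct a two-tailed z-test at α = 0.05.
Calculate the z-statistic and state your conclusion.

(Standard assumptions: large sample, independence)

H₀: p = 0.5, H₁: p ≠ 0.5
Standard error: SE = √(p₀(1-p₀)/n) = √(0.5×0.5/439) = 0.023864
z-statistic: z = (p̂ - p₀)/SE = (0.4 - 0.5)/0.023864 = -4.1904
Critical value: z_0.025 = ±1.960
p-value < 0.0001
Decision: reject H₀ at α = 0.05

Answer: z = -4.1904, reject H₀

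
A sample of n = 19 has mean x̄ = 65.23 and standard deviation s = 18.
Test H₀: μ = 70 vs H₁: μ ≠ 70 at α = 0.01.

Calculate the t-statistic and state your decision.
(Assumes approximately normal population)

Answer: t = -1.1551, fail to reject H₀

Derivation:
df = n - 1 = 18
SE = s/√n = 18/√19 = 4.1295
t = (x̄ - μ₀)/SE = (65.23 - 70)/4.1295 = -1.1551
Critical value: t_{0.005,18} = ±2.878
p-value ≈ 0.2632
Decision: fail to reject H₀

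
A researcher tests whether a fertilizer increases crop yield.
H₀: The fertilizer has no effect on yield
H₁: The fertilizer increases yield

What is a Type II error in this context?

A Type I error (probability α) occurs when we reject a true H₀.
A Type II error (probability β) occurs when we fail to reject a false H₀.

Answer: Failing to recommend an effective fertilizer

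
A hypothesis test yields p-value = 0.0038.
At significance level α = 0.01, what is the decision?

Answer: reject H₀

Derivation:
Compare p-value to α:
0.0038 < 0.01
Decision: reject H₀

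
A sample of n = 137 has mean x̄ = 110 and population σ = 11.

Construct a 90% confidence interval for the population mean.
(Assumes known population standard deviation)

Confidence level: 90%, α = 0.1
z_0.05 = 1.645
SE = σ/√n = 11/√137 = 0.9398
Margin of error = 1.645 × 0.9398 = 1.5460
CI: x̄ ± margin = 110 ± 1.5460
CI: (108.4540, 111.5460)

Answer: (108.4540, 111.5460)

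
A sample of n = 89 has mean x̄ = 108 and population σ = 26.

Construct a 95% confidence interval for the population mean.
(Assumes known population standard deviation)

Confidence level: 95%, α = 0.05
z_0.025 = 1.960
SE = σ/√n = 26/√89 = 2.7560
Margin of error = 1.960 × 2.7560 = 5.4018
CI: x̄ ± margin = 108 ± 5.4018
CI: (102.5982, 113.4018)

Answer: (102.5982, 113.4018)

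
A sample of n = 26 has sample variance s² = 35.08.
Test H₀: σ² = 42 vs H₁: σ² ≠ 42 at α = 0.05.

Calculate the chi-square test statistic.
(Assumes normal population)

df = n - 1 = 25
χ² = (n-1)s²/σ₀² = 25×35.08/42 = 20.8810
Critical values: χ²_{0.975,25} = 13.120, χ²_{0.025,25} = 40.646
Rejection region: χ² < 13.120 or χ² > 40.646
Decision: fail to reject H₀

Answer: χ² = 20.8810, fail to reject H₀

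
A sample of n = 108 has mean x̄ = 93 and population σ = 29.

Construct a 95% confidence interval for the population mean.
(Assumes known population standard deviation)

Confidence level: 95%, α = 0.05
z_0.025 = 1.960
SE = σ/√n = 29/√108 = 2.7905
Margin of error = 1.960 × 2.7905 = 5.4694
CI: x̄ ± margin = 93 ± 5.4694
CI: (87.5306, 98.4694)

Answer: (87.5306, 98.4694)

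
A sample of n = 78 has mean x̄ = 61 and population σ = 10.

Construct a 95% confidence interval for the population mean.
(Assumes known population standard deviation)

Answer: (58.7807, 63.2193)

Derivation:
Confidence level: 95%, α = 0.05
z_0.025 = 1.960
SE = σ/√n = 10/√78 = 1.1323
Margin of error = 1.960 × 1.1323 = 2.2193
CI: x̄ ± margin = 61 ± 2.2193
CI: (58.7807, 63.2193)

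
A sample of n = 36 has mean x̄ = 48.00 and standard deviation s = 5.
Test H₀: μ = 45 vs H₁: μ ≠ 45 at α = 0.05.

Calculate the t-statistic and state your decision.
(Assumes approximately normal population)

df = n - 1 = 35
SE = s/√n = 5/√36 = 0.8333
t = (x̄ - μ₀)/SE = (48.00 - 45)/0.8333 = 3.6001
Critical value: t_{0.025,35} = ±2.030
p-value ≈ 0.0010
Decision: reject H₀

Answer: t = 3.6001, reject H₀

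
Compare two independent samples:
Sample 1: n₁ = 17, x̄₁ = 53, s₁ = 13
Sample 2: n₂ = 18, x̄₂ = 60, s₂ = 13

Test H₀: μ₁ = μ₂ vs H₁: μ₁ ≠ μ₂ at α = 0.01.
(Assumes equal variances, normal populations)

Answer: t = -1.5921, fail to reject H₀

Derivation:
Pooled variance: s²_p = [16×13² + 17×13²]/(33) = 169.0000
s_p = 13.0000
SE = s_p×√(1/n₁ + 1/n₂) = 13.0000×√(1/17 + 1/18) = 4.3966
t = (x̄₁ - x̄₂)/SE = (53 - 60)/4.3966 = -1.5921
df = 33, t-critical = ±2.733
Decision: fail to reject H₀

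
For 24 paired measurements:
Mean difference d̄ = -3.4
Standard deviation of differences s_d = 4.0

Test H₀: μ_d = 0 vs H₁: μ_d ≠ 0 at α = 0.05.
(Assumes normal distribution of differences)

Answer: t = -4.1641, reject H₀

Derivation:
df = n - 1 = 23
SE = s_d/√n = 4.0/√24 = 0.8165
t = d̄/SE = -3.4/0.8165 = -4.1641
Critical value: t_{0.025,23} = ±2.069
p-value ≈ 0.0004
Decision: reject H₀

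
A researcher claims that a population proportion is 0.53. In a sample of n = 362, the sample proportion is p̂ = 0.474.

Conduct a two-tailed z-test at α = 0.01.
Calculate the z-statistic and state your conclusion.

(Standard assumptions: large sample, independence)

Answer: z = -2.1348, fail to reject H₀

Derivation:
H₀: p = 0.53, H₁: p ≠ 0.53
Standard error: SE = √(p₀(1-p₀)/n) = √(0.53×0.47/362) = 0.026232
z-statistic: z = (p̂ - p₀)/SE = (0.474 - 0.53)/0.026232 = -2.1348
Critical value: z_0.005 = ±2.576
p-value = 0.0328
Decision: fail to reject H₀ at α = 0.01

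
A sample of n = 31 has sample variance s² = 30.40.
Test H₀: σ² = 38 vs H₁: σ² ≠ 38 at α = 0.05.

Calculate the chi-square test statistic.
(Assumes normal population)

Answer: χ² = 24.0000, fail to reject H₀

Derivation:
df = n - 1 = 30
χ² = (n-1)s²/σ₀² = 30×30.40/38 = 24.0000
Critical values: χ²_{0.975,30} = 16.791, χ²_{0.025,30} = 46.979
Rejection region: χ² < 16.791 or χ² > 46.979
Decision: fail to reject H₀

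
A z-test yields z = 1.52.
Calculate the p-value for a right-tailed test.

For z = 1.52:
p = P(Z > 1.52) = 1 - Φ(1.52) = 0.0643

Answer: p-value ≈ 0.0643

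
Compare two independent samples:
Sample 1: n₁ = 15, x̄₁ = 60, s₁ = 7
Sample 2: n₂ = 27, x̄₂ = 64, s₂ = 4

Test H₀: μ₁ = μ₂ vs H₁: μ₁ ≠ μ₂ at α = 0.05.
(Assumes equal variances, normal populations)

Answer: t = -2.3664, reject H₀

Derivation:
Pooled variance: s²_p = [14×7² + 26×4²]/(40) = 27.5500
s_p = 5.2488
SE = s_p×√(1/n₁ + 1/n₂) = 5.2488×√(1/15 + 1/27) = 1.6903
t = (x̄₁ - x̄₂)/SE = (60 - 64)/1.6903 = -2.3664
df = 40, t-critical = ±2.021
Decision: reject H₀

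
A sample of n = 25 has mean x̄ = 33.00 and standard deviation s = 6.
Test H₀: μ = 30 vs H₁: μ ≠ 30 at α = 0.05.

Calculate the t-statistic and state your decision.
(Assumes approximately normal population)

df = n - 1 = 24
SE = s/√n = 6/√25 = 1.2000
t = (x̄ - μ₀)/SE = (33.00 - 30)/1.2000 = 2.5000
Critical value: t_{0.025,24} = ±2.064
p-value ≈ 0.0197
Decision: reject H₀

Answer: t = 2.5000, reject H₀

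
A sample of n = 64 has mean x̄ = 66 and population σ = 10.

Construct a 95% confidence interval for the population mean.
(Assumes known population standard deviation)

Answer: (63.5500, 68.4500)

Derivation:
Confidence level: 95%, α = 0.05
z_0.025 = 1.960
SE = σ/√n = 10/√64 = 1.2500
Margin of error = 1.960 × 1.2500 = 2.4500
CI: x̄ ± margin = 66 ± 2.4500
CI: (63.5500, 68.4500)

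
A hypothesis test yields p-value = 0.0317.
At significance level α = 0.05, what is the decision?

Answer: reject H₀

Derivation:
Compare p-value to α:
0.0317 < 0.05
Decision: reject H₀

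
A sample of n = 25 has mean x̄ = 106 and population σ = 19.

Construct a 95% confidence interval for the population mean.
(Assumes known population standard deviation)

Confidence level: 95%, α = 0.05
z_0.025 = 1.960
SE = σ/√n = 19/√25 = 3.8000
Margin of error = 1.960 × 3.8000 = 7.4480
CI: x̄ ± margin = 106 ± 7.4480
CI: (98.5520, 113.4480)

Answer: (98.5520, 113.4480)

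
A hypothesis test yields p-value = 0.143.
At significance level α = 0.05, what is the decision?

Answer: fail to reject H₀

Derivation:
Compare p-value to α:
0.143 ≥ 0.05
Decision: fail to reject H₀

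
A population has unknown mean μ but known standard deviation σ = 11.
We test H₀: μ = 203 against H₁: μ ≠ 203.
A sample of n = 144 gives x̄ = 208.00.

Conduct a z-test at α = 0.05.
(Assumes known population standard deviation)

Standard error: SE = σ/√n = 11/√144 = 0.9167
z-statistic: z = (x̄ - μ₀)/SE = (208.00 - 203)/0.9167 = 5.4543
Critical value: ±1.960
p-value < 0.0001
Decision: reject H₀

Answer: z = 5.4543, reject H₀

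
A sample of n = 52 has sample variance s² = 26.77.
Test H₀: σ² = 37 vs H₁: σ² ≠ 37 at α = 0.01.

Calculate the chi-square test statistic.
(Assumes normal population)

df = n - 1 = 51
χ² = (n-1)s²/σ₀² = 51×26.77/37 = 36.8992
Critical values: χ²_{0.995,51} = 28.735, χ²_{0.005,51} = 80.747
Rejection region: χ² < 28.735 or χ² > 80.747
Decision: fail to reject H₀

Answer: χ² = 36.8992, fail to reject H₀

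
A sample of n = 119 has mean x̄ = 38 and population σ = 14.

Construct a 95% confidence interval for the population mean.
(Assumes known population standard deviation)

Answer: (35.4845, 40.5155)

Derivation:
Confidence level: 95%, α = 0.05
z_0.025 = 1.960
SE = σ/√n = 14/√119 = 1.2834
Margin of error = 1.960 × 1.2834 = 2.5155
CI: x̄ ± margin = 38 ± 2.5155
CI: (35.4845, 40.5155)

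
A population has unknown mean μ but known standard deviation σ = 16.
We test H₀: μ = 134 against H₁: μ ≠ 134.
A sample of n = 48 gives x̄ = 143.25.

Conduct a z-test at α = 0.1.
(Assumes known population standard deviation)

Standard error: SE = σ/√n = 16/√48 = 2.3094
z-statistic: z = (x̄ - μ₀)/SE = (143.25 - 134)/2.3094 = 4.0054
Critical value: ±1.645
p-value = 0.0001
Decision: reject H₀

Answer: z = 4.0054, reject H₀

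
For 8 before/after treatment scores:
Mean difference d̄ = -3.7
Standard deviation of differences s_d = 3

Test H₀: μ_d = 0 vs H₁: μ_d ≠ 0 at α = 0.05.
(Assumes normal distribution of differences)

df = n - 1 = 7
SE = s_d/√n = 3/√8 = 1.0607
t = d̄/SE = -3.7/1.0607 = -3.4883
Critical value: t_{0.025,7} = ±2.365
p-value ≈ 0.0102
Decision: reject H₀

Answer: t = -3.4883, reject H₀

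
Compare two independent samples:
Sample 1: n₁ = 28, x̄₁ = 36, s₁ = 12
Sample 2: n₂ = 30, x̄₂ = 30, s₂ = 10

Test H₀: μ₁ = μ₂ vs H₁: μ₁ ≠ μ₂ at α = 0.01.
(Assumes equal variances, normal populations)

Answer: t = 2.0740, fail to reject H₀

Derivation:
Pooled variance: s²_p = [27×12² + 29×10²]/(56) = 121.2143
s_p = 11.0097
SE = s_p×√(1/n₁ + 1/n₂) = 11.0097×√(1/28 + 1/30) = 2.8930
t = (x̄₁ - x̄₂)/SE = (36 - 30)/2.8930 = 2.0740
df = 56, t-critical = ±2.667
Decision: fail to reject H₀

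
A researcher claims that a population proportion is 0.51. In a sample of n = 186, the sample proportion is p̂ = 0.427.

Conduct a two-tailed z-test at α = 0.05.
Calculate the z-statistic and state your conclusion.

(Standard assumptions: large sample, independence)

H₀: p = 0.51, H₁: p ≠ 0.51
Standard error: SE = √(p₀(1-p₀)/n) = √(0.51×0.49/186) = 0.036654
z-statistic: z = (p̂ - p₀)/SE = (0.427 - 0.51)/0.036654 = -2.2644
Critical value: z_0.025 = ±1.960
p-value = 0.0235
Decision: reject H₀ at α = 0.05

Answer: z = -2.2644, reject H₀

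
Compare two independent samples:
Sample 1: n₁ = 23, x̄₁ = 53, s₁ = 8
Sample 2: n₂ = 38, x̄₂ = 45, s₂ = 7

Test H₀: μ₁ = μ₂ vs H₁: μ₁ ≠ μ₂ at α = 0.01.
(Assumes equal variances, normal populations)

Answer: t = 4.0984, reject H₀

Derivation:
Pooled variance: s²_p = [22×8² + 37×7²]/(59) = 54.5932
s_p = 7.3887
SE = s_p×√(1/n₁ + 1/n₂) = 7.3887×√(1/23 + 1/38) = 1.9520
t = (x̄₁ - x̄₂)/SE = (53 - 45)/1.9520 = 4.0984
df = 59, t-critical = ±2.662
Decision: reject H₀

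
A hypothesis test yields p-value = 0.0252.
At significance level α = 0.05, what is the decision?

Compare p-value to α:
0.0252 < 0.05
Decision: reject H₀

Answer: reject H₀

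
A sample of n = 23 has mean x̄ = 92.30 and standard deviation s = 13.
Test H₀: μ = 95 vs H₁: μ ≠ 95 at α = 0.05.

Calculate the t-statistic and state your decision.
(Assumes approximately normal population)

df = n - 1 = 22
SE = s/√n = 13/√23 = 2.7107
t = (x̄ - μ₀)/SE = (92.30 - 95)/2.7107 = -0.9961
Critical value: t_{0.025,22} = ±2.074
p-value ≈ 0.3300
Decision: fail to reject H₀

Answer: t = -0.9961, fail to reject H₀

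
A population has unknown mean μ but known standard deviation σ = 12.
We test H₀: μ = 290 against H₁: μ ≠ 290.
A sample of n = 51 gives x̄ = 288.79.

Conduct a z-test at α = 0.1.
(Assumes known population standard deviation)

Answer: z = -0.7201, fail to reject H₀

Derivation:
Standard error: SE = σ/√n = 12/√51 = 1.6803
z-statistic: z = (x̄ - μ₀)/SE = (288.79 - 290)/1.6803 = -0.7201
Critical value: ±1.645
p-value = 0.4715
Decision: fail to reject H₀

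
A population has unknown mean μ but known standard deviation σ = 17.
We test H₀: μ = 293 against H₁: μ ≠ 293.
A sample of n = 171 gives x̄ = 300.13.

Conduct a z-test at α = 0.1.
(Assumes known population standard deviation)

Standard error: SE = σ/√n = 17/√171 = 1.3000
z-statistic: z = (x̄ - μ₀)/SE = (300.13 - 293)/1.3000 = 5.4846
Critical value: ±1.645
p-value < 0.0001
Decision: reject H₀

Answer: z = 5.4846, reject H₀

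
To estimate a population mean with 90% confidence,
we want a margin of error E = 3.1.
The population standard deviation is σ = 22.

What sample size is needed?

Answer: n = 137

Derivation:
z_0.05 = 1.645
n = (z×σ/E)² = (1.645×22/3.1)²
n = 136.2868
Round up: n = 137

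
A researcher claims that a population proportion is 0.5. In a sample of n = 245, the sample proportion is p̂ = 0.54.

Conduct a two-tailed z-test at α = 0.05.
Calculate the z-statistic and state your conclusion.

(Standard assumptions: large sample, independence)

H₀: p = 0.5, H₁: p ≠ 0.5
Standard error: SE = √(p₀(1-p₀)/n) = √(0.5×0.5/245) = 0.031944
z-statistic: z = (p̂ - p₀)/SE = (0.54 - 0.5)/0.031944 = 1.2522
Critical value: z_0.025 = ±1.960
p-value = 0.2105
Decision: fail to reject H₀ at α = 0.05

Answer: z = 1.2522, fail to reject H₀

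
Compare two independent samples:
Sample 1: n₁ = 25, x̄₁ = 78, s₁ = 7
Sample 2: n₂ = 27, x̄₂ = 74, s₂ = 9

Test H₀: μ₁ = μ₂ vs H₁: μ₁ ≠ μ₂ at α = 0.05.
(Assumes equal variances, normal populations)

Pooled variance: s²_p = [24×7² + 26×9²]/(50) = 65.6400
s_p = 8.1019
SE = s_p×√(1/n₁ + 1/n₂) = 8.1019×√(1/25 + 1/27) = 2.2487
t = (x̄₁ - x̄₂)/SE = (78 - 74)/2.2487 = 1.7788
df = 50, t-critical = ±2.009
Decision: fail to reject H₀

Answer: t = 1.7788, fail to reject H₀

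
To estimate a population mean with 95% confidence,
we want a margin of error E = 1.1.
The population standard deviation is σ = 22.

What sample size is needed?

z_0.025 = 1.960
n = (z×σ/E)² = (1.960×22/1.1)²
n = 1536.6400
Round up: n = 1537

Answer: n = 1537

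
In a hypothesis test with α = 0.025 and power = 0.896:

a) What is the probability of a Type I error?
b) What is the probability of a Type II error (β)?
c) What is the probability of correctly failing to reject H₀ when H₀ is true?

Answer: a) 0.025, b) 0.104, c) 0.975

Derivation:
a) Type I error probability = α = 0.025
b) Power = P(reject H₀ | H₁ true) = 1 - β = 0.896, so Type II error probability = β = 1 - Power = 0.104
c) P(fail to reject H₀ | H₀ true) = 1 - α = 0.975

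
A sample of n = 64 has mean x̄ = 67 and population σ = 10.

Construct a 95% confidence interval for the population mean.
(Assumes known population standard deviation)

Answer: (64.5500, 69.4500)

Derivation:
Confidence level: 95%, α = 0.05
z_0.025 = 1.960
SE = σ/√n = 10/√64 = 1.2500
Margin of error = 1.960 × 1.2500 = 2.4500
CI: x̄ ± margin = 67 ± 2.4500
CI: (64.5500, 69.4500)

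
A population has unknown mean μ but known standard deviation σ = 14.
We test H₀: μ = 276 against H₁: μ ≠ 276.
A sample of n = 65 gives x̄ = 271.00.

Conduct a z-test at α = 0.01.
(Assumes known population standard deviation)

Standard error: SE = σ/√n = 14/√65 = 1.7365
z-statistic: z = (x̄ - μ₀)/SE = (271.00 - 276)/1.7365 = -2.8794
Critical value: ±2.576
p-value = 0.0040
Decision: reject H₀

Answer: z = -2.8794, reject H₀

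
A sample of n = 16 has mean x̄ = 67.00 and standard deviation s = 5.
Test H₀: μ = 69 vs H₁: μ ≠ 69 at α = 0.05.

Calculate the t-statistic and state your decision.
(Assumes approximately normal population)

Answer: t = -1.6000, fail to reject H₀

Derivation:
df = n - 1 = 15
SE = s/√n = 5/√16 = 1.2500
t = (x̄ - μ₀)/SE = (67.00 - 69)/1.2500 = -1.6000
Critical value: t_{0.025,15} = ±2.131
p-value ≈ 0.1304
Decision: fail to reject H₀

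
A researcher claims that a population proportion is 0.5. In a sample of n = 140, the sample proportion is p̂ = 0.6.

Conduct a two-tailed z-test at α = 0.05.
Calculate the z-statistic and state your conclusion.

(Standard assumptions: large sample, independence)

Answer: z = 2.3664, reject H₀

Derivation:
H₀: p = 0.5, H₁: p ≠ 0.5
Standard error: SE = √(p₀(1-p₀)/n) = √(0.5×0.5/140) = 0.042258
z-statistic: z = (p̂ - p₀)/SE = (0.6 - 0.5)/0.042258 = 2.3664
Critical value: z_0.025 = ±1.960
p-value = 0.0180
Decision: reject H₀ at α = 0.05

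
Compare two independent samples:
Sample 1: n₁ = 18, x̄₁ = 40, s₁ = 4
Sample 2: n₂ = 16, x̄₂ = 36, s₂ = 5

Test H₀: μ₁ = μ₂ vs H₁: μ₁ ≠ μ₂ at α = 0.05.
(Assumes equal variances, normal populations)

Answer: t = 2.5890, reject H₀

Derivation:
Pooled variance: s²_p = [17×4² + 15×5²]/(32) = 20.2188
s_p = 4.4965
SE = s_p×√(1/n₁ + 1/n₂) = 4.4965×√(1/18 + 1/16) = 1.5450
t = (x̄₁ - x̄₂)/SE = (40 - 36)/1.5450 = 2.5890
df = 32, t-critical = ±2.037
Decision: reject H₀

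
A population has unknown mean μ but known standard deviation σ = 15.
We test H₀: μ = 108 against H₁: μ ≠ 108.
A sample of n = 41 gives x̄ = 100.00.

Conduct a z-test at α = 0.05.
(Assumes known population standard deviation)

Standard error: SE = σ/√n = 15/√41 = 2.3426
z-statistic: z = (x̄ - μ₀)/SE = (100.00 - 108)/2.3426 = -3.4150
Critical value: ±1.960
p-value = 0.0006
Decision: reject H₀

Answer: z = -3.4150, reject H₀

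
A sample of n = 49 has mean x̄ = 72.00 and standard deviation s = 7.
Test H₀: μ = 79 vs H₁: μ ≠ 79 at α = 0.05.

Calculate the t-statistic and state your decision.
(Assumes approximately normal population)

Answer: t = -7.0000, reject H₀

Derivation:
df = n - 1 = 48
SE = s/√n = 7/√49 = 1.0000
t = (x̄ - μ₀)/SE = (72.00 - 79)/1.0000 = -7.0000
Critical value: t_{0.025,48} = ±2.011
p-value < 0.0001
Decision: reject H₀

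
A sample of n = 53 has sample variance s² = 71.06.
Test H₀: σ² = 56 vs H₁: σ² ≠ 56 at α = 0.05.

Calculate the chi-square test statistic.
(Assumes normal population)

df = n - 1 = 52
χ² = (n-1)s²/σ₀² = 52×71.06/56 = 65.9843
Critical values: χ²_{0.975,52} = 33.968, χ²_{0.025,52} = 73.810
Rejection region: χ² < 33.968 or χ² > 73.810
Decision: fail to reject H₀

Answer: χ² = 65.9843, fail to reject H₀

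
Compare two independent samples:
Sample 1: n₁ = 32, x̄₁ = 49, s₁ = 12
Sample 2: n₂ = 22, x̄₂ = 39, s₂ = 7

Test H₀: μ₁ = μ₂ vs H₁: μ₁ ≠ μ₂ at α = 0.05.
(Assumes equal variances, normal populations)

Answer: t = 3.5131, reject H₀

Derivation:
Pooled variance: s²_p = [31×12² + 21×7²]/(52) = 105.6346
s_p = 10.2779
SE = s_p×√(1/n₁ + 1/n₂) = 10.2779×√(1/32 + 1/22) = 2.8465
t = (x̄₁ - x̄₂)/SE = (49 - 39)/2.8465 = 3.5131
df = 52, t-critical = ±2.007
Decision: reject H₀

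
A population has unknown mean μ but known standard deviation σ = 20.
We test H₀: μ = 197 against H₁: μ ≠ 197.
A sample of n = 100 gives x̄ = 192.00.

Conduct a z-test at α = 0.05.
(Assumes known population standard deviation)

Standard error: SE = σ/√n = 20/√100 = 2.0000
z-statistic: z = (x̄ - μ₀)/SE = (192.00 - 197)/2.0000 = -2.5000
Critical value: ±1.960
p-value = 0.0124
Decision: reject H₀

Answer: z = -2.5000, reject H₀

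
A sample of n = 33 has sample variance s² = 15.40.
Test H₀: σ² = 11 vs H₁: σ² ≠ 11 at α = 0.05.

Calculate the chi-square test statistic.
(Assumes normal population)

df = n - 1 = 32
χ² = (n-1)s²/σ₀² = 32×15.40/11 = 44.8000
Critical values: χ²_{0.975,32} = 18.291, χ²_{0.025,32} = 49.480
Rejection region: χ² < 18.291 or χ² > 49.480
Decision: fail to reject H₀

Answer: χ² = 44.8000, fail to reject H₀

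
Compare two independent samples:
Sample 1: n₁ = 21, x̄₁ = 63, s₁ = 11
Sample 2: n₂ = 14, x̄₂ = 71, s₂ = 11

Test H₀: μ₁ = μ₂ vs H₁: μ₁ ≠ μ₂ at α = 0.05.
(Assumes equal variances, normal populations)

Answer: t = -2.1078, reject H₀

Derivation:
Pooled variance: s²_p = [20×11² + 13×11²]/(33) = 121.0000
s_p = 11.0000
SE = s_p×√(1/n₁ + 1/n₂) = 11.0000×√(1/21 + 1/14) = 3.7954
t = (x̄₁ - x̄₂)/SE = (63 - 71)/3.7954 = -2.1078
df = 33, t-critical = ±2.035
Decision: reject H₀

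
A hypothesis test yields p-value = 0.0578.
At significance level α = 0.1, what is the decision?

Compare p-value to α:
0.0578 < 0.1
Decision: reject H₀

Answer: reject H₀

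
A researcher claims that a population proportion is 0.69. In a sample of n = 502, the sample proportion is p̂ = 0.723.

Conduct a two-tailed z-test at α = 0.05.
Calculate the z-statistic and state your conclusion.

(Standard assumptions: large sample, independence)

H₀: p = 0.69, H₁: p ≠ 0.69
Standard error: SE = √(p₀(1-p₀)/n) = √(0.69×0.31/502) = 0.020642
z-statistic: z = (p̂ - p₀)/SE = (0.723 - 0.69)/0.020642 = 1.5987
Critical value: z_0.025 = ±1.960
p-value = 0.1099
Decision: fail to reject H₀ at α = 0.05

Answer: z = 1.5987, fail to reject H₀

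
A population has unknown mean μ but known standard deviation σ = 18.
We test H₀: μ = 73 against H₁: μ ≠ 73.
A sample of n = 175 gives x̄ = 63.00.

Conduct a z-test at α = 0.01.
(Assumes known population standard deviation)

Standard error: SE = σ/√n = 18/√175 = 1.3607
z-statistic: z = (x̄ - μ₀)/SE = (63.00 - 73)/1.3607 = -7.3492
Critical value: ±2.576
p-value < 0.0001
Decision: reject H₀

Answer: z = -7.3492, reject H₀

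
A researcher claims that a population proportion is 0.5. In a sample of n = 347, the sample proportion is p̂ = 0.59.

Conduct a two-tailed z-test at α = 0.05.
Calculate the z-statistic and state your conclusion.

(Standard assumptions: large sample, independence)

H₀: p = 0.5, H₁: p ≠ 0.5
Standard error: SE = √(p₀(1-p₀)/n) = √(0.5×0.5/347) = 0.026841
z-statistic: z = (p̂ - p₀)/SE = (0.59 - 0.5)/0.026841 = 3.3531
Critical value: z_0.025 = ±1.960
p-value = 0.0008
Decision: reject H₀ at α = 0.05

Answer: z = 3.3531, reject H₀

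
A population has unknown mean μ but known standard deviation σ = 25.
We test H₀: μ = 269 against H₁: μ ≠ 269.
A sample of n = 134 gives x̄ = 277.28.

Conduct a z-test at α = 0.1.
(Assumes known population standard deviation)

Standard error: SE = σ/√n = 25/√134 = 2.1597
z-statistic: z = (x̄ - μ₀)/SE = (277.28 - 269)/2.1597 = 3.8339
Critical value: ±1.645
p-value = 0.0001
Decision: reject H₀

Answer: z = 3.8339, reject H₀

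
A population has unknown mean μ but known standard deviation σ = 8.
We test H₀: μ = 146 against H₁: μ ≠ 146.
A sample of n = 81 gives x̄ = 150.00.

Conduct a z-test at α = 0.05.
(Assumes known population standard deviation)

Answer: z = 4.4999, reject H₀

Derivation:
Standard error: SE = σ/√n = 8/√81 = 0.8889
z-statistic: z = (x̄ - μ₀)/SE = (150.00 - 146)/0.8889 = 4.4999
Critical value: ±1.960
p-value < 0.0001
Decision: reject H₀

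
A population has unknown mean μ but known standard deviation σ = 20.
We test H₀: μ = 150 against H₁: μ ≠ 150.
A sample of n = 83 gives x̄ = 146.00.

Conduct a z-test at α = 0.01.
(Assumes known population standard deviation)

Answer: z = -1.8221, fail to reject H₀

Derivation:
Standard error: SE = σ/√n = 20/√83 = 2.1953
z-statistic: z = (x̄ - μ₀)/SE = (146.00 - 150)/2.1953 = -1.8221
Critical value: ±2.576
p-value = 0.0684
Decision: fail to reject H₀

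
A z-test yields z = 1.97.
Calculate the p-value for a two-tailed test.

Answer: p-value ≈ 0.0488

Derivation:
For z = 1.97:
p = 2×P(Z > |1.97|) = 2×(1 - Φ(1.97)) = 0.0488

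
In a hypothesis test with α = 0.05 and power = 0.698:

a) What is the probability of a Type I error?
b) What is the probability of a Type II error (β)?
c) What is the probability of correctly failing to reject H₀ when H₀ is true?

Answer: a) 0.05, b) 0.302, c) 0.95

Derivation:
a) Type I error probability = α = 0.05
b) Power = P(reject H₀ | H₁ true) = 1 - β = 0.698, so Type II error probability = β = 1 - Power = 0.302
c) P(fail to reject H₀ | H₀ true) = 1 - α = 0.95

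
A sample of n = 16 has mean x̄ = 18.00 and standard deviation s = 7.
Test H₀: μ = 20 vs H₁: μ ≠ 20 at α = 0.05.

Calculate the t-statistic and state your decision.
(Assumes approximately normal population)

df = n - 1 = 15
SE = s/√n = 7/√16 = 1.7500
t = (x̄ - μ₀)/SE = (18.00 - 20)/1.7500 = -1.1429
Critical value: t_{0.025,15} = ±2.131
p-value ≈ 0.2710
Decision: fail to reject H₀

Answer: t = -1.1429, fail to reject H₀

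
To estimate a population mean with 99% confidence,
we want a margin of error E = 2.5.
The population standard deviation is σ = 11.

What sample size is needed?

z_0.005 = 2.576
n = (z×σ/E)² = (2.576×11/2.5)²
n = 128.4686
Round up: n = 129

Answer: n = 129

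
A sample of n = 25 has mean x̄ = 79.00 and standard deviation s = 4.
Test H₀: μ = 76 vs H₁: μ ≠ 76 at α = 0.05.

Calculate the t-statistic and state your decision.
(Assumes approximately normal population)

Answer: t = 3.7500, reject H₀

Derivation:
df = n - 1 = 24
SE = s/√n = 4/√25 = 0.8000
t = (x̄ - μ₀)/SE = (79.00 - 76)/0.8000 = 3.7500
Critical value: t_{0.025,24} = ±2.064
p-value ≈ 0.0010
Decision: reject H₀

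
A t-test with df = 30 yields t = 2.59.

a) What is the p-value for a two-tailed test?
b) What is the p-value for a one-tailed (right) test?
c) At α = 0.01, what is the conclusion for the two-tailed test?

Using t-distribution with df = 30:
a) Two-tailed: p = 2×P(T > 2.59) = 0.0147
b) One-tailed: p = P(T > 2.59) = 0.0073
c) 0.0147 ≥ 0.01, fail to reject H₀

Answer: a) 0.0147, b) 0.0073, c) fail to reject H₀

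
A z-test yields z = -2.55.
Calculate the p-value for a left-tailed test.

For z = -2.55:
p = P(Z < -2.55) = Φ(-2.55) = 0.0054

Answer: p-value ≈ 0.0054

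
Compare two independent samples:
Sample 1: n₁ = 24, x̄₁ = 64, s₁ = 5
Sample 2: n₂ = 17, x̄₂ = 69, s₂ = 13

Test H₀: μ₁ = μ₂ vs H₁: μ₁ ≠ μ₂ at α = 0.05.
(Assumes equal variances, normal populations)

Pooled variance: s²_p = [23×5² + 16×13²]/(39) = 84.0769
s_p = 9.1693
SE = s_p×√(1/n₁ + 1/n₂) = 9.1693×√(1/24 + 1/17) = 2.9067
t = (x̄₁ - x̄₂)/SE = (64 - 69)/2.9067 = -1.7202
df = 39, t-critical = ±2.023
Decision: fail to reject H₀

Answer: t = -1.7202, fail to reject H₀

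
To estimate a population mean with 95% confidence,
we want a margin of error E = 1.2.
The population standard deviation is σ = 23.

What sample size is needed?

Answer: n = 1412

Derivation:
z_0.025 = 1.960
n = (z×σ/E)² = (1.960×23/1.2)²
n = 1411.2544
Round up: n = 1412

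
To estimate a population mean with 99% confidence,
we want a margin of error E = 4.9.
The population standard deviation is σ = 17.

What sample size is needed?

z_0.005 = 2.576
n = (z×σ/E)² = (2.576×17/4.9)²
n = 79.8725
Round up: n = 80

Answer: n = 80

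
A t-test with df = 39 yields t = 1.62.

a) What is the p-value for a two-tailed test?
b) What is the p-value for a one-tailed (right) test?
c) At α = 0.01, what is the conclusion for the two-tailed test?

Answer: a) 0.1133, b) 0.0566, c) fail to reject H₀

Derivation:
Using t-distribution with df = 39:
a) Two-tailed: p = 2×P(T > 1.62) = 0.1133
b) One-tailed: p = P(T > 1.62) = 0.0566
c) 0.1133 ≥ 0.01, fail to reject H₀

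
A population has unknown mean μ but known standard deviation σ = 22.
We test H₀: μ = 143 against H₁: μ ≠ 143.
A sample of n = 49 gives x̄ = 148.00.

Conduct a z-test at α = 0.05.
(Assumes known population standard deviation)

Standard error: SE = σ/√n = 22/√49 = 3.1429
z-statistic: z = (x̄ - μ₀)/SE = (148.00 - 143)/3.1429 = 1.5909
Critical value: ±1.960
p-value = 0.1116
Decision: fail to reject H₀

Answer: z = 1.5909, fail to reject H₀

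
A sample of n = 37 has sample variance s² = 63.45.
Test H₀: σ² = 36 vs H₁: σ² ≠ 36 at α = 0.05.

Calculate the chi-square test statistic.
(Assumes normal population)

Answer: χ² = 63.4500, reject H₀

Derivation:
df = n - 1 = 36
χ² = (n-1)s²/σ₀² = 36×63.45/36 = 63.4500
Critical values: χ²_{0.975,36} = 21.336, χ²_{0.025,36} = 54.437
Rejection region: χ² < 21.336 or χ² > 54.437
Decision: reject H₀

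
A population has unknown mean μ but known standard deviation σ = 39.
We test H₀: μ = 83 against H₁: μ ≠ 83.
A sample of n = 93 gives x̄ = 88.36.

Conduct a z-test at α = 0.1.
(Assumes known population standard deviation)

Standard error: SE = σ/√n = 39/√93 = 4.0441
z-statistic: z = (x̄ - μ₀)/SE = (88.36 - 83)/4.0441 = 1.3254
Critical value: ±1.645
p-value = 0.1850
Decision: fail to reject H₀

Answer: z = 1.3254, fail to reject H₀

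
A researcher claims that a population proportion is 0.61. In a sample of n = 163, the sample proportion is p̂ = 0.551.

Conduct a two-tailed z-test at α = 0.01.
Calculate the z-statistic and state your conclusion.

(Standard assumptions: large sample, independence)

Answer: z = -1.5443, fail to reject H₀

Derivation:
H₀: p = 0.61, H₁: p ≠ 0.61
Standard error: SE = √(p₀(1-p₀)/n) = √(0.61×0.39/163) = 0.038204
z-statistic: z = (p̂ - p₀)/SE = (0.551 - 0.61)/0.038204 = -1.5443
Critical value: z_0.005 = ±2.576
p-value = 0.1225
Decision: fail to reject H₀ at α = 0.01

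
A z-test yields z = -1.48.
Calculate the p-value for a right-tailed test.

For z = -1.48:
p = P(Z > -1.48) = 1 - Φ(-1.48) = 0.9306

Answer: p-value ≈ 0.9306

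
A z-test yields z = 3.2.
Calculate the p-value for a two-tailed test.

For z = 3.2:
p = 2×P(Z > |3.2|) = 2×(1 - Φ(3.2)) = 0.0014

Answer: p-value ≈ 0.0014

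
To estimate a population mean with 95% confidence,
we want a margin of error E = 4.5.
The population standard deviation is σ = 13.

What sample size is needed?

Answer: n = 33

Derivation:
z_0.025 = 1.960
n = (z×σ/E)² = (1.960×13/4.5)²
n = 32.0608
Round up: n = 33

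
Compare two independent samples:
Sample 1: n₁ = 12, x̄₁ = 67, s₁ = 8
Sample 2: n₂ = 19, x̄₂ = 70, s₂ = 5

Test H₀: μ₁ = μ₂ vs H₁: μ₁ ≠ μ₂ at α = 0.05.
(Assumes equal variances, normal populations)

Answer: t = -1.2898, fail to reject H₀

Derivation:
Pooled variance: s²_p = [11×8² + 18×5²]/(29) = 39.7931
s_p = 6.3082
SE = s_p×√(1/n₁ + 1/n₂) = 6.3082×√(1/12 + 1/19) = 2.3260
t = (x̄₁ - x̄₂)/SE = (67 - 70)/2.3260 = -1.2898
df = 29, t-critical = ±2.045
Decision: fail to reject H₀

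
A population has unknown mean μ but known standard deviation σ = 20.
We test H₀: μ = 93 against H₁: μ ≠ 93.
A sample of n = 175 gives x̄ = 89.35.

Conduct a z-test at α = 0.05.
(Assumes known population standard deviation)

Standard error: SE = σ/√n = 20/√175 = 1.5119
z-statistic: z = (x̄ - μ₀)/SE = (89.35 - 93)/1.5119 = -2.4142
Critical value: ±1.960
p-value = 0.0158
Decision: reject H₀

Answer: z = -2.4142, reject H₀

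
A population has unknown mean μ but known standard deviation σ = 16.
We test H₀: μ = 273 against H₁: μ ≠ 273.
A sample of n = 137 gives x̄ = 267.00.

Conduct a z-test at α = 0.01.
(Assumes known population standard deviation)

Standard error: SE = σ/√n = 16/√137 = 1.3670
z-statistic: z = (x̄ - μ₀)/SE = (267.00 - 273)/1.3670 = -4.3892
Critical value: ±2.576
p-value < 0.0001
Decision: reject H₀

Answer: z = -4.3892, reject H₀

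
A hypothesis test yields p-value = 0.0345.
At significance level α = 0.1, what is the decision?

Compare p-value to α:
0.0345 < 0.1
Decision: reject H₀

Answer: reject H₀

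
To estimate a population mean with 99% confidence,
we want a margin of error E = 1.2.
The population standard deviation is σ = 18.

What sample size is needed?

Answer: n = 1494

Derivation:
z_0.005 = 2.576
n = (z×σ/E)² = (2.576×18/1.2)²
n = 1493.0496
Round up: n = 1494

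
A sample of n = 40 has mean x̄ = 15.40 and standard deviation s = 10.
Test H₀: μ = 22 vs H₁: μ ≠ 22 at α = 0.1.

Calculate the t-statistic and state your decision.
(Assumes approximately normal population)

df = n - 1 = 39
SE = s/√n = 10/√40 = 1.5811
t = (x̄ - μ₀)/SE = (15.40 - 22)/1.5811 = -4.1743
Critical value: t_{0.05,39} = ±1.685
p-value ≈ 0.0002
Decision: reject H₀

Answer: t = -4.1743, reject H₀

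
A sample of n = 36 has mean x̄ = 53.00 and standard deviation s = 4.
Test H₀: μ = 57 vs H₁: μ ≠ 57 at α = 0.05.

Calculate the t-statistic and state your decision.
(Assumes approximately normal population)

Answer: t = -5.9997, reject H₀

Derivation:
df = n - 1 = 35
SE = s/√n = 4/√36 = 0.6667
t = (x̄ - μ₀)/SE = (53.00 - 57)/0.6667 = -5.9997
Critical value: t_{0.025,35} = ±2.030
p-value < 0.0001
Decision: reject H₀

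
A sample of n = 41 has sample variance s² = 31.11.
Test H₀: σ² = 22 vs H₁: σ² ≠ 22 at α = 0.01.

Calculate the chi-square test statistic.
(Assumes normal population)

df = n - 1 = 40
χ² = (n-1)s²/σ₀² = 40×31.11/22 = 56.5636
Critical values: χ²_{0.995,40} = 20.707, χ²_{0.005,40} = 66.766
Rejection region: χ² < 20.707 or χ² > 66.766
Decision: fail to reject H₀

Answer: χ² = 56.5636, fail to reject H₀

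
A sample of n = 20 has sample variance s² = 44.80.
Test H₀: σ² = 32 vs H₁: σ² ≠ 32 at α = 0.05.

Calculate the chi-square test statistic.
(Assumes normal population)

Answer: χ² = 26.6000, fail to reject H₀

Derivation:
df = n - 1 = 19
χ² = (n-1)s²/σ₀² = 19×44.80/32 = 26.6000
Critical values: χ²_{0.975,19} = 8.907, χ²_{0.025,19} = 32.852
Rejection region: χ² < 8.907 or χ² > 32.852
Decision: fail to reject H₀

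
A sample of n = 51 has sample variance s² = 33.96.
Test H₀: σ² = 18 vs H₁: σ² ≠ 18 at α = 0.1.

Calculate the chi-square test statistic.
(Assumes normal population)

Answer: χ² = 94.3333, reject H₀

Derivation:
df = n - 1 = 50
χ² = (n-1)s²/σ₀² = 50×33.96/18 = 94.3333
Critical values: χ²_{0.95,50} = 34.764, χ²_{0.05,50} = 67.505
Rejection region: χ² < 34.764 or χ² > 67.505
Decision: reject H₀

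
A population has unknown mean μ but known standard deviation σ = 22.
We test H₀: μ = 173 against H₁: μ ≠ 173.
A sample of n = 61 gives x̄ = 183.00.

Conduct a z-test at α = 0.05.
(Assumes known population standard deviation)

Standard error: SE = σ/√n = 22/√61 = 2.8168
z-statistic: z = (x̄ - μ₀)/SE = (183.00 - 173)/2.8168 = 3.5501
Critical value: ±1.960
p-value = 0.0004
Decision: reject H₀

Answer: z = 3.5501, reject H₀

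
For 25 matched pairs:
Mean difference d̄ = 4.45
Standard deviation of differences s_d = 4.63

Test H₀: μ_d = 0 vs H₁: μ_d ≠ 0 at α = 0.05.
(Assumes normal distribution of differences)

df = n - 1 = 24
SE = s_d/√n = 4.63/√25 = 0.9260
t = d̄/SE = 4.45/0.9260 = 4.8056
Critical value: t_{0.025,24} = ±2.064
p-value ≈ 0.0001
Decision: reject H₀

Answer: t = 4.8056, reject H₀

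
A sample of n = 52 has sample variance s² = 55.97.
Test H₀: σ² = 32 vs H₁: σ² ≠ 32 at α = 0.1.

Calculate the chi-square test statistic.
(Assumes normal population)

Answer: χ² = 89.2022, reject H₀

Derivation:
df = n - 1 = 51
χ² = (n-1)s²/σ₀² = 51×55.97/32 = 89.2022
Critical values: χ²_{0.95,51} = 35.600, χ²_{0.05,51} = 68.669
Rejection region: χ² < 35.600 or χ² > 68.669
Decision: reject H₀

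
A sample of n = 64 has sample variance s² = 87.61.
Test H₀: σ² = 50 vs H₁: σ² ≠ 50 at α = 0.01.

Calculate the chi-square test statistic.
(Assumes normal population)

df = n - 1 = 63
χ² = (n-1)s²/σ₀² = 63×87.61/50 = 110.3886
Critical values: χ²_{0.995,63} = 37.838, χ²_{0.005,63} = 95.649
Rejection region: χ² < 37.838 or χ² > 95.649
Decision: reject H₀

Answer: χ² = 110.3886, reject H₀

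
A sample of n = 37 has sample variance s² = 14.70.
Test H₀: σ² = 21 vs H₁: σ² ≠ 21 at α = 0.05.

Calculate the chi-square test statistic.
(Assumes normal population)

Answer: χ² = 25.2000, fail to reject H₀

Derivation:
df = n - 1 = 36
χ² = (n-1)s²/σ₀² = 36×14.70/21 = 25.2000
Critical values: χ²_{0.975,36} = 21.336, χ²_{0.025,36} = 54.437
Rejection region: χ² < 21.336 or χ² > 54.437
Decision: fail to reject H₀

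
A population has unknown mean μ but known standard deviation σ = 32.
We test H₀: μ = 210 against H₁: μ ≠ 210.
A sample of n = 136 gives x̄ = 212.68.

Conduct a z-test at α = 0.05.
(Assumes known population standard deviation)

Answer: z = 0.9767, fail to reject H₀

Derivation:
Standard error: SE = σ/√n = 32/√136 = 2.7440
z-statistic: z = (x̄ - μ₀)/SE = (212.68 - 210)/2.7440 = 0.9767
Critical value: ±1.960
p-value = 0.3287
Decision: fail to reject H₀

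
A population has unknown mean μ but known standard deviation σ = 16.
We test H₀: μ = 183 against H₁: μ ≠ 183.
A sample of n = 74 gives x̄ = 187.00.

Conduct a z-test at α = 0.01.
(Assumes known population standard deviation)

Standard error: SE = σ/√n = 16/√74 = 1.8600
z-statistic: z = (x̄ - μ₀)/SE = (187.00 - 183)/1.8600 = 2.1505
Critical value: ±2.576
p-value = 0.0315
Decision: fail to reject H₀

Answer: z = 2.1505, fail to reject H₀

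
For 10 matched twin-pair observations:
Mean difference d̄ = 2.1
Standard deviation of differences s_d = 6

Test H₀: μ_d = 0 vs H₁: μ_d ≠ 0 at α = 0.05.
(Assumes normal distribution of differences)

df = n - 1 = 9
SE = s_d/√n = 6/√10 = 1.8974
t = d̄/SE = 2.1/1.8974 = 1.1068
Critical value: t_{0.025,9} = ±2.262
p-value ≈ 0.2971
Decision: fail to reject H₀

Answer: t = 1.1068, fail to reject H₀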